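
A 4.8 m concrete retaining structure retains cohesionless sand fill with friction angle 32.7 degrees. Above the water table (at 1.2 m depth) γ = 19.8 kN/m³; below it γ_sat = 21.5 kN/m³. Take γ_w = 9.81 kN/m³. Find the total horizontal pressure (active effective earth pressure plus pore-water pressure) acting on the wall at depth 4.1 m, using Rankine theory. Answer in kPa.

K_a = (1 − sin φ)/(1 + sin φ) = 0.2985.
γ' = 21.5 − 9.81 = 11.69 kN/m³.
Effective vertical stress at 4.1 m: σ'_v = 19.8×1.2 + 11.69×2.90 = 57.66 kPa.
σ'_h = K_a σ'_v = 0.2985 × 57.66 = 17.21 kPa; u = γ_w × 2.90 = 28.45 kPa.
Total σ_h = 17.21 + 28.45 = 45.66 kPa.

45.7 kPa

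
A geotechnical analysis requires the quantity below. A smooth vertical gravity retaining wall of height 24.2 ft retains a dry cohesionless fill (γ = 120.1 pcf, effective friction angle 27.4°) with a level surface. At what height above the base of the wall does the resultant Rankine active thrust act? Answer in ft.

K_a = 0.3697.
The pressure distribution is triangular, so the resultant acts at H/3 above the base = 24.2/3 = 8.067 ft.

8.07 ft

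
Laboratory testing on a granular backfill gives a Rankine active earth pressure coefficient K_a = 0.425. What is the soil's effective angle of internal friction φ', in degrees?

23.8°

K_a = tan²(45° − φ/2) ⇒ 45° − φ/2 = arctan(√0.425) = 33.10°.
φ = 2(45° − 33.10°) = 23.80°.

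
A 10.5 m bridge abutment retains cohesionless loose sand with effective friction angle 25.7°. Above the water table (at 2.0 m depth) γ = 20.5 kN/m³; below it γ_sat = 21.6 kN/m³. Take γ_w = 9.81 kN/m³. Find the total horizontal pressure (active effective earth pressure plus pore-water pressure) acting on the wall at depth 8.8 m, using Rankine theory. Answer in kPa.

K_a = (1 − sin φ)/(1 + sin φ) = 0.3950.
γ' = 21.6 − 9.81 = 11.79 kN/m³.
Effective vertical stress at 8.8 m: σ'_v = 20.5×2.0 + 11.79×6.80 = 121.2 kPa.
σ'_h = K_a σ'_v = 0.3950 × 121.2 = 47.87 kPa; u = γ_w × 6.80 = 66.71 kPa.
Total σ_h = 47.87 + 66.71 = 114.6 kPa.

115 kPa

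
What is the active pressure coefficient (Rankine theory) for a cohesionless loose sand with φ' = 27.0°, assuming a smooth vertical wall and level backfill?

0.376

K_a = tan²(45° − φ/2) = tan²(31.50°) = 0.3755.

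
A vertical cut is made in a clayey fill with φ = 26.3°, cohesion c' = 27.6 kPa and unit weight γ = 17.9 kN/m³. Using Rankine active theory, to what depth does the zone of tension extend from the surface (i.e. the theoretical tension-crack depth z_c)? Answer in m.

4.96 m

K_a = tan²(45° − 26.3°/2) = 0.3859; √K_a = 0.6212.
The active pressure is zero where K_a γ z = 2c√K_a, so z_c = 2c/(γ√K_a) = 2×27.6/(17.9×0.6212) = 4.964 m.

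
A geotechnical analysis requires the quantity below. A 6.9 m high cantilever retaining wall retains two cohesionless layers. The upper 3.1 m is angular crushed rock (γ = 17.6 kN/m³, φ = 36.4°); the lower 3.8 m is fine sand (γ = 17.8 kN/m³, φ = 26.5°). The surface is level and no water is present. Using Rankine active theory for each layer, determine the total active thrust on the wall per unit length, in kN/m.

K_a1 = tan²(45°−36.4°/2) = 0.2552; K_a2 = tan²(45°−26.5°/2) = 0.3829.
Layer 1: σ at base = K_a1 γ₁ h₁ = 13.92 kPa; P₁ = ½×13.92×3.1 = 21.58.
Layer 2: σ_v at top = γ₁h₁ = 54.56; σ_h top = K_a2×54.56 = 20.89; σ_h base = K_a2×(54.56+17.8×3.8) = 46.79.
P₂ = ½(20.89+46.79)×3.8 = 128.6. Total P_a = 21.58+128.6 = 150.2 kN/m.

150 kN/m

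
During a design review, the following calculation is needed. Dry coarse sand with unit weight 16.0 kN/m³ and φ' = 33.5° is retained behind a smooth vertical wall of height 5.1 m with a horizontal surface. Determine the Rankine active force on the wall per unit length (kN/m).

K_a = tan²(45° − φ/2) = 0.2887.
P_a = ½ K_a γ H² = 0.5 × 0.2887 × 16.0 × 5.1² = 60.08 kN/m.

60.1 kN/m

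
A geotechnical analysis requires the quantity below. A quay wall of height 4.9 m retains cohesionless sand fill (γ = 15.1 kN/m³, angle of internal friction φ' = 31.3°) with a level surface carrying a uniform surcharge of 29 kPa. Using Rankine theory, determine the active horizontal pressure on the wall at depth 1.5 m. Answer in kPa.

K_a = (1 − sin φ)/(1 + sin φ) = 0.3162.
σ_v = γz + q = 15.1 × 1.5 + 29 = 51.65 kPa.
σ_h = K_a σ_v = 0.3162 × 51.65 = 16.33 kPa.

16.3 kPa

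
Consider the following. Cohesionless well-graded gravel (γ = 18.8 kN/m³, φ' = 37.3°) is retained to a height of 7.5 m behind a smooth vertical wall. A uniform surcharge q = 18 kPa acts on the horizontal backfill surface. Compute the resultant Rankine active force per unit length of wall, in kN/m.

163 kN/m

K_a = tan²(45° − φ/2) = 0.2453.
Soil triangle: ½ K_a γ H² = 0.5×0.2453×18.8×7.5² = 129.7 kN/m.
Surcharge rectangle: K_a q H = 0.2453×18×7.5 = 33.12 kN/m.
Total = 129.7 + 33.12 = 162.8 kN/m.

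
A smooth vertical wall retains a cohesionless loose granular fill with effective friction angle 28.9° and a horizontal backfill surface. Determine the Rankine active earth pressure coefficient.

0.348

K_a = (1 − sin φ)/(1 + sin φ) = (1 − sin 28.9°)/(1 + sin 28.9°) = 0.3484.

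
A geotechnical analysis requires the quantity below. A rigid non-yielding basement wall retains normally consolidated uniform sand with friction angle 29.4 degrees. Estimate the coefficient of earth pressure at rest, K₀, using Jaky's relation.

0.509

K₀ = 1 − sin φ' = 1 − sin 29.4° = 0.5091.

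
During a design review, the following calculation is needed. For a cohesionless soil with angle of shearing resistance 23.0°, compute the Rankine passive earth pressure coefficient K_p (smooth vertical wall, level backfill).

K_p = (1 + sin φ)/(1 − sin φ) = tan²(45° + 23.0°/2) = 2.283.

2.28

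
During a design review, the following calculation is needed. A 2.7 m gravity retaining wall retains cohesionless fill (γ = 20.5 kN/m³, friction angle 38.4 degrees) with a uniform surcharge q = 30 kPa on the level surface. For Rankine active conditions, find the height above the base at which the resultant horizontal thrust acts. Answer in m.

K_a = 0.2337.
Triangular part P₁ = ½K_aγH² = 17.46 at H/3 = 0.9000 m; rectangular part P₂ = K_a q H = 18.93 at H/2 = 1.350 m.
ȳ = (P₁·0.9000 + P₂·1.350)/(P₁+P₂) = 1.134 m.

1.13 m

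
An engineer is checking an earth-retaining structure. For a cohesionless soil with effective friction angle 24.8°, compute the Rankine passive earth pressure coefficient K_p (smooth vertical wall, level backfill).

2.45

K_p = (1 + sin φ)/(1 − sin φ) = tan²(45° + 24.8°/2) = 2.445.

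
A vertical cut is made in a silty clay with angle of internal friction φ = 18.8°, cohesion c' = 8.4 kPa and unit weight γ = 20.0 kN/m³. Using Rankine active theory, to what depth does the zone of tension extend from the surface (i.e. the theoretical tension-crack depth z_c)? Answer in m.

1.17 m

K_a = tan²(45° − 18.8°/2) = 0.5126; √K_a = 0.7159.
The active pressure is zero where K_a γ z = 2c√K_a, so z_c = 2c/(γ√K_a) = 2×8.4/(20.0×0.7159) = 1.173 m.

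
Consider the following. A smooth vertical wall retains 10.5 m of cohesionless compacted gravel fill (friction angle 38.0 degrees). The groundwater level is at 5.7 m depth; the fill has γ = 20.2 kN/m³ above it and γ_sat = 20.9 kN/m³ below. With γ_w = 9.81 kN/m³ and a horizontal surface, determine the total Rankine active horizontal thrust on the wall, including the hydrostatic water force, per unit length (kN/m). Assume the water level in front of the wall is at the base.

353 kN/m

K_a = tan²(45° − φ/2) = 0.2379.
γ' = 20.9 − 9.81 = 11.09 kN/m³. Depth below WT = 4.8 m.
σ'_h at WT = K_a γ d_w = 27.39 kPa; at base = 27.39 + K_a γ' × 4.8 = 40.05 kPa.
P₁ (0–5.7 m) = ½×27.39×5.7 = 78.06. P₂ (5.7–10.5 m) = ½(27.39+40.05)×4.8 = 161.9.
P_w = ½ γ_w h₂² = 0.5×9.81×4.8² = 113.0. Total = 78.06+161.9+113.0 = 352.9 kN/m.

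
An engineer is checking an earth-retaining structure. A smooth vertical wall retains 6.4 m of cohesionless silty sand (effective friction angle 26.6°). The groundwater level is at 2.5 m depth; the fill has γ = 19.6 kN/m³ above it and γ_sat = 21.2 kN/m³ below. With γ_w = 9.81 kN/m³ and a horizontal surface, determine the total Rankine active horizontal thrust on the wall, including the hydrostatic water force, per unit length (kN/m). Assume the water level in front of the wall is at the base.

204 kN/m

K_a = tan²(45° − φ/2) = 0.3814.
γ' = 21.2 − 9.81 = 11.39 kN/m³. Depth below WT = 3.9 m.
σ'_h at WT = K_a γ d_w = 18.69 kPa; at base = 18.69 + K_a γ' × 3.9 = 35.64 kPa.
P₁ (0–2.5 m) = ½×18.69×2.5 = 23.36. P₂ (2.5–6.4 m) = ½(18.69+35.64)×3.9 = 105.9.
P_w = ½ γ_w h₂² = 0.5×9.81×3.9² = 74.61. Total = 23.36+105.9+74.61 = 203.9 kN/m.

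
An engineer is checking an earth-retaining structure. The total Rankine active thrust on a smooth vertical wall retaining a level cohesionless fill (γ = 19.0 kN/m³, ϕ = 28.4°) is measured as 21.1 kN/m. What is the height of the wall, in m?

K_a = 0.3554. P_a = ½ K_a γ H² ⇒ H = √(2P_a/(K_a γ)).
H = √(2×21.1/(0.3554×19.0)) = 2.500 m.

2.50 m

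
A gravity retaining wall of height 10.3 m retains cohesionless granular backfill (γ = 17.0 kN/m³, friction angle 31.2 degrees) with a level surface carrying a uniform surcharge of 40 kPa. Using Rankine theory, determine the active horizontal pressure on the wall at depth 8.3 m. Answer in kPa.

57.5 kPa

K_a = (1 − sin φ)/(1 + sin φ) = 0.3175.
σ_v = γz + q = 17.0 × 8.3 + 40 = 181.1 kPa.
σ_h = K_a σ_v = 0.3175 × 181.1 = 57.50 kPa.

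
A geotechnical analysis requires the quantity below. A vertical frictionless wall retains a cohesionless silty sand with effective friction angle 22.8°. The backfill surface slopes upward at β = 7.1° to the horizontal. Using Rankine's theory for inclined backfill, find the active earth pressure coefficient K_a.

0.456

K_a = cos β · (cos β − √(cos²β − cos²φ)) / (cos β + √(cos²β − cos²φ)).
cos β = 0.9923, cos φ = 0.9219, √(cos²β − cos²φ) = 0.3673.
K_a = 0.9923 × (0.9923 − 0.3673)/(0.9923 + 0.3673) = 0.4562.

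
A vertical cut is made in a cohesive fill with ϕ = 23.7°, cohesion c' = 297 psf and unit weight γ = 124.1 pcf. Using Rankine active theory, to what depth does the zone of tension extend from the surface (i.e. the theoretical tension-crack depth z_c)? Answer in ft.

K_a = tan²(45° − 23.7°/2) = 0.4266; √K_a = 0.6531.
The active pressure is zero where K_a γ z = 2c√K_a, so z_c = 2c/(γ√K_a) = 2×297/(124.1×0.6531) = 7.328 ft.

7.33 ft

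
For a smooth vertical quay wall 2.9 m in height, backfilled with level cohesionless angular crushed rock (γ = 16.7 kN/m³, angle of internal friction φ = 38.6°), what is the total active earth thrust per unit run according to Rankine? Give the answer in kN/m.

16.3 kN/m

K_a = tan²(45° − φ/2) = 0.2316.
P_a = ½ K_a γ H² = 0.5 × 0.2316 × 16.7 × 2.9² = 16.27 kN/m.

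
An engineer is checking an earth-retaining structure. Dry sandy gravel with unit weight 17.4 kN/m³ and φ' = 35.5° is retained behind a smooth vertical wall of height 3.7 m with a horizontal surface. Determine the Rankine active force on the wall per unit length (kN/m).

K_a = tan²(45° − φ/2) = 0.2653.
P_a = ½ K_a γ H² = 0.5 × 0.2653 × 17.4 × 3.7² = 31.59 kN/m.

31.6 kN/m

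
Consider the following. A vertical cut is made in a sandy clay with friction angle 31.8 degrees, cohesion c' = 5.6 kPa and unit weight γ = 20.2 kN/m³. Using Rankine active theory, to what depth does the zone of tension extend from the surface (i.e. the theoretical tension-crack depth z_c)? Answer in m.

K_a = tan²(45° − 31.8°/2) = 0.3098; √K_a = 0.5566.
The active pressure is zero where K_a γ z = 2c√K_a, so z_c = 2c/(γ√K_a) = 2×5.6/(20.2×0.5566) = 0.9962 m.

0.996 m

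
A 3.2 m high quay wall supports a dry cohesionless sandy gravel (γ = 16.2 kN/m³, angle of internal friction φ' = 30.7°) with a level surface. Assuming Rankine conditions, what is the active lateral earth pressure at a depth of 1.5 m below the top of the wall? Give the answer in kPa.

K_a = (1 − sin φ)/(1 + sin φ) = 0.3240.
σ_h = K_a γ z = 0.3240 × 16.2 × 1.5 = 7.874 kPa.

7.87 kPa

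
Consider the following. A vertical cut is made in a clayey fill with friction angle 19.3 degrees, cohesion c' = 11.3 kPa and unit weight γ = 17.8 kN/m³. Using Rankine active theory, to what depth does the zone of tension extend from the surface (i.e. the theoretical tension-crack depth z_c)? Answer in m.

1.79 m

K_a = tan²(45° − 19.3°/2) = 0.5032; √K_a = 0.7094.
The active pressure is zero where K_a γ z = 2c√K_a, so z_c = 2c/(γ√K_a) = 2×11.3/(17.8×0.7094) = 1.790 m.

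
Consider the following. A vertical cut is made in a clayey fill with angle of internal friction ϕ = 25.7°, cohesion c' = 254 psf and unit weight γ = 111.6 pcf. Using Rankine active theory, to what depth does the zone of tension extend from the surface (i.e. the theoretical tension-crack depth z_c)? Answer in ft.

K_a = tan²(45° − 25.7°/2) = 0.3950; √K_a = 0.6285.
The active pressure is zero where K_a γ z = 2c√K_a, so z_c = 2c/(γ√K_a) = 2×254/(111.6×0.6285) = 7.242 ft.

7.24 ft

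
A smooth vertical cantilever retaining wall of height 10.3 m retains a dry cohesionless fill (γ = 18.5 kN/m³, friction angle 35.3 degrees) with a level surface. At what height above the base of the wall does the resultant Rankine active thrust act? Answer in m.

3.43 m

K_a = 0.2675.
The pressure distribution is triangular, so the resultant acts at H/3 above the base = 10.3/3 = 3.433 m.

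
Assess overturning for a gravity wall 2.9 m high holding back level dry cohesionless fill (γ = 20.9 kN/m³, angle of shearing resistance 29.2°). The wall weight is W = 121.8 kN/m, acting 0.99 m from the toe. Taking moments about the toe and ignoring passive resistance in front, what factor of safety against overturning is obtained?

4.12

K_a = tan²(45° − 29.2°/2) = 0.3442.
P_a = ½K_aγH² = 0.5×0.3442×20.9×2.9² = 30.25 kN/m, acting at H/3 = 0.9667 m above the base.
Overturning moment M_o = P_a × H/3 = 30.25 × 0.9667 = 29.24.
Resisting moment M_r = W × 0.99 = 121.8 × 0.99 = 120.6.
FS_overturning = M_r/M_o = 120.6/29.24 = 4.124.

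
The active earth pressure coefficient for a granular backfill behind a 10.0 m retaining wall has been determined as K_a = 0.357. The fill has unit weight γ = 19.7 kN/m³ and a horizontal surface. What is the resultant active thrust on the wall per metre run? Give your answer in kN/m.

352 kN/m

P = ½ K_a γ H² = 0.5 × 0.357 × 19.7 × 10.0² = 351.6 kN/m.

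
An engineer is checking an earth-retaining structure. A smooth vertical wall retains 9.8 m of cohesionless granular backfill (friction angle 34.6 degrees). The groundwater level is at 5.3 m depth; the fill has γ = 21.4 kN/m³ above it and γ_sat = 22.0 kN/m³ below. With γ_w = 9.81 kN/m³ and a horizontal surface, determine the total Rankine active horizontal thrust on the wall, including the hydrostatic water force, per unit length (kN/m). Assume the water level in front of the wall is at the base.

K_a = tan²(45° − φ/2) = 0.2756.
γ' = 22.0 − 9.81 = 12.19 kN/m³. Depth below WT = 4.5 m.
σ'_h at WT = K_a γ d_w = 31.26 kPa; at base = 31.26 + K_a γ' × 4.5 = 46.38 kPa.
P₁ (0–5.3 m) = ½×31.26×5.3 = 82.85. P₂ (5.3–9.8 m) = ½(31.26+46.38)×4.5 = 174.7.
P_w = ½ γ_w h₂² = 0.5×9.81×4.5² = 99.33. Total = 82.85+174.7+99.33 = 356.9 kN/m.

357 kN/m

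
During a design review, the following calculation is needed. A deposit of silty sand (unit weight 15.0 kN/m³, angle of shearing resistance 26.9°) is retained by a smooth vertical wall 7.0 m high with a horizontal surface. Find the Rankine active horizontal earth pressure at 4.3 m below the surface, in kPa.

24.3 kPa

K_a = (1 − sin φ)/(1 + sin φ) = 0.3770.
σ_h = K_a γ z = 0.3770 × 15.0 × 4.3 = 24.32 kPa.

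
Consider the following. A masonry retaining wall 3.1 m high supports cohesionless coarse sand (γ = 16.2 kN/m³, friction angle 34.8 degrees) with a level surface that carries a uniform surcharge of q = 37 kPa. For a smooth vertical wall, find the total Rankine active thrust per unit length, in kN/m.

K_a = tan²(45° − φ/2) = 0.2733.
Soil triangle: ½ K_a γ H² = 0.5×0.2733×16.2×3.1² = 21.27 kN/m.
Surcharge rectangle: K_a q H = 0.2733×37×3.1 = 31.35 kN/m.
Total = 21.27 + 31.35 = 52.62 kN/m.

52.6 kN/m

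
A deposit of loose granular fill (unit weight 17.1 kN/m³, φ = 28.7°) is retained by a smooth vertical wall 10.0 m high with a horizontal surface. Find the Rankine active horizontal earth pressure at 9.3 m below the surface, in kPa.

K_a = (1 − sin φ)/(1 + sin φ) = 0.3511.
σ_h = K_a γ z = 0.3511 × 17.1 × 9.3 = 55.84 kPa.

55.8 kPa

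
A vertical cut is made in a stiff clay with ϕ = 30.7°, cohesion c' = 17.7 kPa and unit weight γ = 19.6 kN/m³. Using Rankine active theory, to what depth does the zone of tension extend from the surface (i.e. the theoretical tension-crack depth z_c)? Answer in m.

3.17 m

K_a = tan²(45° − 30.7°/2) = 0.3240; √K_a = 0.5692.
The active pressure is zero where K_a γ z = 2c√K_a, so z_c = 2c/(γ√K_a) = 2×17.7/(19.6×0.5692) = 3.173 m.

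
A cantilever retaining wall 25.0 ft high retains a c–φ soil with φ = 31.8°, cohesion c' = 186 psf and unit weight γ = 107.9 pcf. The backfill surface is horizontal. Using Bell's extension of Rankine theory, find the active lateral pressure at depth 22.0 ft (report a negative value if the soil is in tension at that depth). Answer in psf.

K_a = (1 − sin φ)/(1 + sin φ) = 0.3098.
σ_a = K_a γ z − 2c√K_a = 0.3098×107.9×22.0 − 2×186×0.5566 = 528.3 psf.

528 psf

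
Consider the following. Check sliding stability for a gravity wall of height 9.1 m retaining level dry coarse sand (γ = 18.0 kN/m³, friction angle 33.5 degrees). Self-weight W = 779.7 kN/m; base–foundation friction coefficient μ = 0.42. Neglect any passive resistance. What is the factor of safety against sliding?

K_a = tan²(45° − 33.5°/2) = 0.2887.
P_a = ½K_aγH² = 0.5×0.2887×18.0×9.1² = 215.2 kN/m, acting at H/3 = 3.033 m above the base.
FS_sliding = μW / P_a = 0.42×779.7 / 215.2 = 1.522.

1.52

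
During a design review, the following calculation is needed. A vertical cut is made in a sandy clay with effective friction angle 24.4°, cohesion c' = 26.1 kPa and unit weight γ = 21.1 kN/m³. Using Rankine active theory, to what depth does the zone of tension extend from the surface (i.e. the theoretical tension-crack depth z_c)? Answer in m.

3.84 m

K_a = tan²(45° − 24.4°/2) = 0.4153; √K_a = 0.6445.
The active pressure is zero where K_a γ z = 2c√K_a, so z_c = 2c/(γ√K_a) = 2×26.1/(21.1×0.6445) = 3.839 m.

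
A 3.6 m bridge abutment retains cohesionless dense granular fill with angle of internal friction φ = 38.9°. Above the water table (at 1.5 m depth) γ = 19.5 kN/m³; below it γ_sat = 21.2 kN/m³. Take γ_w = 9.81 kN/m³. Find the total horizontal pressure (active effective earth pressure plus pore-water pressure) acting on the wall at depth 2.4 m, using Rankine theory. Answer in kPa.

17.9 kPa

K_a = (1 − sin φ)/(1 + sin φ) = 0.2285.
γ' = 21.2 − 9.81 = 11.39 kN/m³.
Effective vertical stress at 2.4 m: σ'_v = 19.5×1.5 + 11.39×0.900 = 39.50 kPa.
σ'_h = K_a σ'_v = 0.2285 × 39.50 = 9.027 kPa; u = γ_w × 0.900 = 8.829 kPa.
Total σ_h = 9.027 + 8.829 = 17.86 kPa.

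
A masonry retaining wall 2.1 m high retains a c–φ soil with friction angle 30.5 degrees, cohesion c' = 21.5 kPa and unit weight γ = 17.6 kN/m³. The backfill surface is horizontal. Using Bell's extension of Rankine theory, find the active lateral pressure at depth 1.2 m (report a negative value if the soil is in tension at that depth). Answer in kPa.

-17.7 kPa

K_a = (1 − sin φ)/(1 + sin φ) = 0.3267.
σ_a = K_a γ z − 2c√K_a = 0.3267×17.6×1.2 − 2×21.5×0.5715 = -17.68 kPa.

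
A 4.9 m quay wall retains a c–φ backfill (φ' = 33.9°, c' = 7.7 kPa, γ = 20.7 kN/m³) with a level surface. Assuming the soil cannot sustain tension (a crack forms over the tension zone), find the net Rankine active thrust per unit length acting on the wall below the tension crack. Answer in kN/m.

36.1 kN/m

K_a = 0.2839; √K_a = 0.5328.
Tension-crack depth z_c = 2c/(γ√K_a) = 2×7.7/(20.7×0.5328) = 1.396 m.
σ_a at base = K_a γ H − 2c√K_a = 0.2839×20.7×4.9 − 2×7.7×0.5328 = 20.59 kPa.
P_a = ½ × 20.59 × (H − z_c) = 0.5×20.59×3.504 = 36.07 kN/m.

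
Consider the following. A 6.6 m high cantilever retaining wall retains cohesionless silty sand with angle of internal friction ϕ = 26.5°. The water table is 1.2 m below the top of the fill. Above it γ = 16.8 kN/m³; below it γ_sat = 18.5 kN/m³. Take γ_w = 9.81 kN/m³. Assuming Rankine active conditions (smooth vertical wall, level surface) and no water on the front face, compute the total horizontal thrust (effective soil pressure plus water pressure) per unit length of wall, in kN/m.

238 kN/m

K_a = tan²(45° − φ/2) = 0.3829.
γ' = 18.5 − 9.81 = 8.690 kN/m³. Depth below WT = 5.4 m.
σ'_h at WT = K_a γ d_w = 7.720 kPa; at base = 7.720 + K_a γ' × 5.4 = 25.69 kPa.
P₁ (0–1.2 m) = ½×7.720×1.2 = 4.632. P₂ (1.2–6.6 m) = ½(7.720+25.69)×5.4 = 90.21.
P_w = ½ γ_w h₂² = 0.5×9.81×5.4² = 143.0. Total = 4.632+90.21+143.0 = 237.9 kN/m.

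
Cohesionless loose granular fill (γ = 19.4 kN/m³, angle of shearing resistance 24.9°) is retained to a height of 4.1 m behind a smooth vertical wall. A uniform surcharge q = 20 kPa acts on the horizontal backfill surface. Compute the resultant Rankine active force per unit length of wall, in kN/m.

K_a = tan²(45° − φ/2) = 0.4074.
Soil triangle: ½ K_a γ H² = 0.5×0.4074×19.4×4.1² = 66.43 kN/m.
Surcharge rectangle: K_a q H = 0.4074×20×4.1 = 33.41 kN/m.
Total = 66.43 + 33.41 = 99.84 kN/m.

99.8 kN/m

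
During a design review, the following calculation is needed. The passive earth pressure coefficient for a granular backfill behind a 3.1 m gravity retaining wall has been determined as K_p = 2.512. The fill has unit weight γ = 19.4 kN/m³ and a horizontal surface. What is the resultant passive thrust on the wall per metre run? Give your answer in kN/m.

P = ½ K_p γ H² = 0.5 × 2.512 × 19.4 × 3.1² = 234.2 kN/m.

234 kN/m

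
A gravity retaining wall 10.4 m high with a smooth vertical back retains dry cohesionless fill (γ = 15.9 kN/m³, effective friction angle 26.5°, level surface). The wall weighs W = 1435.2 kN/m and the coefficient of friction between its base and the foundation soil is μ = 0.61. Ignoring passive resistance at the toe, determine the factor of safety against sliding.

K_a = tan²(45° − 26.5°/2) = 0.3829.
P_a = ½K_aγH² = 0.5×0.3829×15.9×10.4² = 329.3 kN/m, acting at H/3 = 3.467 m above the base.
FS_sliding = μW / P_a = 0.61×1435.2 / 329.3 = 2.659.

2.66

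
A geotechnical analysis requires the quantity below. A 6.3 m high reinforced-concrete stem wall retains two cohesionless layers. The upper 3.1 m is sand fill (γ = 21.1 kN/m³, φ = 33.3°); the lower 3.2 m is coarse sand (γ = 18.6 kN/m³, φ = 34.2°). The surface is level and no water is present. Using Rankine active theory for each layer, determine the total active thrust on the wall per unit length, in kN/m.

115 kN/m

K_a1 = tan²(45°−33.3°/2) = 0.2911; K_a2 = tan²(45°−34.2°/2) = 0.2803.
Layer 1: σ at base = K_a1 γ₁ h₁ = 19.04 kPa; P₁ = ½×19.04×3.1 = 29.52.
Layer 2: σ_v at top = γ₁h₁ = 65.41; σ_h top = K_a2×65.41 = 18.34; σ_h base = K_a2×(65.41+18.6×3.2) = 35.02.
P₂ = ½(18.34+35.02)×3.2 = 85.38. Total P_a = 29.52+85.38 = 114.9 kN/m.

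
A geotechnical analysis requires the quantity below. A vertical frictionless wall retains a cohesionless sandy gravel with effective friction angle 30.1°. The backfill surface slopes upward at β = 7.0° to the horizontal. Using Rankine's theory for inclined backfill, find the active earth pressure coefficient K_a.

0.340

K_a = cos β · (cos β − √(cos²β − cos²φ)) / (cos β + √(cos²β − cos²φ)).
cos β = 0.9925, cos φ = 0.8652, √(cos²β − cos²φ) = 0.4865.
K_a = 0.9925 × (0.9925 − 0.4865)/(0.9925 + 0.4865) = 0.3396.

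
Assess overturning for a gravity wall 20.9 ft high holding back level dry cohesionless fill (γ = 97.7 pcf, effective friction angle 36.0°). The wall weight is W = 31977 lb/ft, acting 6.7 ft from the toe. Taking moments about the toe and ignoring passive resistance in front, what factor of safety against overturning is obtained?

5.55

K_a = tan²(45° − 36.0°/2) = 0.2596.
P_a = ½K_aγH² = 0.5×0.2596×97.7×20.9² = 5540 lb/ft, acting at H/3 = 6.967 ft above the base.
Overturning moment M_o = P_a × H/3 = 5540 × 6.967 = 38590.
Resisting moment M_r = W × 6.7 = 31977 × 6.7 = 214200.
FS_overturning = M_r/M_o = 214200/38590 = 5.551.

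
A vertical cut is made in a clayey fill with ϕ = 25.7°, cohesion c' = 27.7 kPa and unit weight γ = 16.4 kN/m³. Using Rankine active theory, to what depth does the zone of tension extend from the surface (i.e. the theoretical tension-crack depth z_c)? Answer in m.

K_a = tan²(45° − 25.7°/2) = 0.3950; √K_a = 0.6285.
The active pressure is zero where K_a γ z = 2c√K_a, so z_c = 2c/(γ√K_a) = 2×27.7/(16.4×0.6285) = 5.375 m.

5.37 m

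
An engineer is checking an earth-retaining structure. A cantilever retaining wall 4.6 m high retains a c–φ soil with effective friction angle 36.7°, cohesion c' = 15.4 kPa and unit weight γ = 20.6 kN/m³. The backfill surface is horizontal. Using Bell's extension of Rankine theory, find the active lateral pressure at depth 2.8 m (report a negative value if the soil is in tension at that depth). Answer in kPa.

-0.930 kPa

K_a = (1 − sin φ)/(1 + sin φ) = 0.2519.
σ_a = K_a γ z − 2c√K_a = 0.2519×20.6×2.8 − 2×15.4×0.5019 = -0.9299 kPa.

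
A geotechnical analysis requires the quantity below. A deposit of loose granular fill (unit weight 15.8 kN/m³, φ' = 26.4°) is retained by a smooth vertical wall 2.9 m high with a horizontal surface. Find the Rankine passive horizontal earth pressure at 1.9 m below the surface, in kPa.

K_p = (1 + sin φ)/(1 − sin φ) = 2.601.
σ_h = K_p γ z = 2.601 × 15.8 × 1.9 = 78.09 kPa.

78.1 kPa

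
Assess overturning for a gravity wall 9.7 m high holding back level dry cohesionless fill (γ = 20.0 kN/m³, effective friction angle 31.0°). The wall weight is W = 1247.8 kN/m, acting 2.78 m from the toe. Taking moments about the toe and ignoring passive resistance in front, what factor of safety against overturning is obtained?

K_a = tan²(45° − 31.0°/2) = 0.3201.
P_a = ½K_aγH² = 0.5×0.3201×20.0×9.7² = 301.2 kN/m, acting at H/3 = 3.233 m above the base.
Overturning moment M_o = P_a × H/3 = 301.2 × 3.233 = 973.8.
Resisting moment M_r = W × 2.78 = 1247.8 × 2.78 = 3469.
FS_overturning = M_r/M_o = 3469/973.8 = 3.562.

3.56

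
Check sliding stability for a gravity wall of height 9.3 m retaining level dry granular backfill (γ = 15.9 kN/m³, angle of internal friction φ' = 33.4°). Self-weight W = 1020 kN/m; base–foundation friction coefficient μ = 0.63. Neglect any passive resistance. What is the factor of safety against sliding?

K_a = tan²(45° − 33.4°/2) = 0.2899.
P_a = ½K_aγH² = 0.5×0.2899×15.9×9.3² = 199.3 kN/m, acting at H/3 = 3.100 m above the base.
FS_sliding = μW / P_a = 0.63×1020 / 199.3 = 3.223.

3.22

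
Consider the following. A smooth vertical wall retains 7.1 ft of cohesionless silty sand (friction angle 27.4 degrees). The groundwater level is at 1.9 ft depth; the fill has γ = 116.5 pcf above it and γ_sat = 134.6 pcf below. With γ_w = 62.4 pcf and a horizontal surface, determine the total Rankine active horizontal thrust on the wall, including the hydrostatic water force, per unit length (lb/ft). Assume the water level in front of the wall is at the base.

1710 lb/ft

K_a = tan²(45° − φ/2) = 0.3697.
γ' = 134.6 − 62.4 = 72.20 pcf. Depth below WT = 5.2 ft.
σ'_h at WT = K_a γ d_w = 81.83 psf; at base = 81.83 + K_a γ' × 5.2 = 220.6 psf.
P₁ (0–1.9 ft) = ½×81.83×1.9 = 77.74. P₂ (1.9–7.1 ft) = ½(81.83+220.6)×5.2 = 786.4.
P_w = ½ γ_w h₂² = 0.5×62.4×5.2² = 843.6. Total = 77.74+786.4+843.6 = 1708 lb/ft.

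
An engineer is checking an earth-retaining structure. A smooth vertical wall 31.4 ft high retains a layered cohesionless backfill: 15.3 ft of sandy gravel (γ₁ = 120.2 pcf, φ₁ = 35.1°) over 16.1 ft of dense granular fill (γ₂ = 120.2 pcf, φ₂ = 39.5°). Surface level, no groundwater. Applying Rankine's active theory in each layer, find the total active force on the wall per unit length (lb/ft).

13800 lb/ft

K_a1 = tan²(45°−35.1°/2) = 0.2698; K_a2 = tan²(45°−39.5°/2) = 0.2224.
Layer 1: σ at base = K_a1 γ₁ h₁ = 496.2 psf; P₁ = ½×496.2×15.3 = 3796.
Layer 2: σ_v at top = γ₁h₁ = 1839; σ_h top = K_a2×1839 = 409.1; σ_h base = K_a2×(1839+120.2×16.1) = 839.5.
P₂ = ½(409.1+839.5)×16.1 = 10050. Total P_a = 3796+10050 = 13850 lb/ft.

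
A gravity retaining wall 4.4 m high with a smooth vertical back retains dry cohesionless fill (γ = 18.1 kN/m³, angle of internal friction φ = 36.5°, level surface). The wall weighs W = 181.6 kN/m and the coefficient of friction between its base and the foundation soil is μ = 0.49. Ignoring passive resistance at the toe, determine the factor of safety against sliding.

K_a = tan²(45° − 36.5°/2) = 0.2541.
P_a = ½K_aγH² = 0.5×0.2541×18.1×4.4² = 44.51 kN/m, acting at H/3 = 1.467 m above the base.
FS_sliding = μW / P_a = 0.49×181.6 / 44.51 = 1.999.

2.00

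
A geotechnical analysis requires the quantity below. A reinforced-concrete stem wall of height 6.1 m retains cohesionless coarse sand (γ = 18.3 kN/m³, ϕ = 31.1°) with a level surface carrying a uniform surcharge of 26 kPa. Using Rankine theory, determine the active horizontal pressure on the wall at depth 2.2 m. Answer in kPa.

K_a = (1 − sin φ)/(1 + sin φ) = 0.3188.
σ_v = γz + q = 18.3 × 2.2 + 26 = 66.26 kPa.
σ_h = K_a σ_v = 0.3188 × 66.26 = 21.12 kPa.

21.1 kPa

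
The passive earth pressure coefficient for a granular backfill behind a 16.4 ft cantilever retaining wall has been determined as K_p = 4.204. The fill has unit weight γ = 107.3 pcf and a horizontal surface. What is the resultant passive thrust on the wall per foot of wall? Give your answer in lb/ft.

P = ½ K_p γ H² = 0.5 × 4.204 × 107.3 × 16.4² = 60660 lb/ft.

60700 lb/ft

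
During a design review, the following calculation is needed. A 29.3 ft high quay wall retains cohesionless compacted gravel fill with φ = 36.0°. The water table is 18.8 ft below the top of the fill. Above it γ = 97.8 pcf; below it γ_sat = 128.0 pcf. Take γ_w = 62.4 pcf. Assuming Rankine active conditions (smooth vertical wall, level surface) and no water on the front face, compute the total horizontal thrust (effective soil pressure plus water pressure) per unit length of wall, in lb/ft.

K_a = tan²(45° − φ/2) = 0.2596.
γ' = 128.0 − 62.4 = 65.60 pcf. Depth below WT = 10.5 ft.
σ'_h at WT = K_a γ d_w = 477.3 psf; at base = 477.3 + K_a γ' × 10.5 = 656.2 psf.
P₁ (0–18.8 ft) = ½×477.3×18.8 = 4487. P₂ (18.8–29.3 ft) = ½(477.3+656.2)×10.5 = 5951.
P_w = ½ γ_w h₂² = 0.5×62.4×10.5² = 3440. Total = 4487+5951+3440 = 13880 lb/ft.

13900 lb/ft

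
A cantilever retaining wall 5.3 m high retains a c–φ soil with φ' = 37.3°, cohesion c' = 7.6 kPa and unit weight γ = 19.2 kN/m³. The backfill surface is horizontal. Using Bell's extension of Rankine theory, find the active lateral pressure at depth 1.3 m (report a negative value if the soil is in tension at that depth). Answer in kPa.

K_a = (1 − sin φ)/(1 + sin φ) = 0.2453.
σ_a = K_a γ z − 2c√K_a = 0.2453×19.2×1.3 − 2×7.6×0.4953 = -1.405 kPa.

-1.41 kPa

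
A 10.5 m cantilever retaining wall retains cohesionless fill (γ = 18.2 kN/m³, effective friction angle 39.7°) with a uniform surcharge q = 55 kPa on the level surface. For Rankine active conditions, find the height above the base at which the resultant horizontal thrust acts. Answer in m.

K_a = 0.2204.
Triangular part P₁ = ½K_aγH² = 221.2 at H/3 = 3.500 m; rectangular part P₂ = K_a q H = 127.3 at H/2 = 5.250 m.
ȳ = (P₁·3.500 + P₂·5.250)/(P₁+P₂) = 4.139 m.

4.14 m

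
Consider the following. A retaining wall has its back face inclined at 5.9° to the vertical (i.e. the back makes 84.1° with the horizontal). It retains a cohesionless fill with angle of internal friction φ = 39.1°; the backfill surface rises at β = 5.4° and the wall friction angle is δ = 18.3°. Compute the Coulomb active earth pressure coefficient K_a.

0.264

K_a = sin²(α+φ) / [sin²α · sin(α−δ) · (1 + √{sin(φ+δ)sin(φ−β) / (sin(α−δ)sin(α+β))})²].
With α = 84.1°, φ = 39.1°, δ = 18.3°, β = 5.4°: K_a = 0.2635.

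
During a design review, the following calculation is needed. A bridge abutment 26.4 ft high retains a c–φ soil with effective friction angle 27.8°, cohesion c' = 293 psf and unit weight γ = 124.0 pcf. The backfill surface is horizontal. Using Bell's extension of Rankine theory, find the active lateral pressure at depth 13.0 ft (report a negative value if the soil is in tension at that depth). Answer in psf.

233 psf

K_a = (1 − sin φ)/(1 + sin φ) = 0.3639.
σ_a = K_a γ z − 2c√K_a = 0.3639×124.0×13.0 − 2×293×0.6032 = 233.1 psf.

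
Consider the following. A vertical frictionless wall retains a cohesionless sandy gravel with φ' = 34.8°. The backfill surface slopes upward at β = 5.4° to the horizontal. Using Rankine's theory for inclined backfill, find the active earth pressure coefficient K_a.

K_a = cos β · (cos β − √(cos²β − cos²φ)) / (cos β + √(cos²β − cos²φ)).
cos β = 0.9956, cos φ = 0.8211, √(cos²β − cos²φ) = 0.5629.
K_a = 0.9956 × (0.9956 − 0.5629)/(0.9956 + 0.5629) = 0.2764.

0.276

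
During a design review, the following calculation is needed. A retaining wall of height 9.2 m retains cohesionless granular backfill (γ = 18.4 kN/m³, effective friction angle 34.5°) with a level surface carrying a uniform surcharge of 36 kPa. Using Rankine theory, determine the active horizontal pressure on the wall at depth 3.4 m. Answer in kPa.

K_a = (1 − sin φ)/(1 + sin φ) = 0.2768.
σ_v = γz + q = 18.4 × 3.4 + 36 = 98.56 kPa.
σ_h = K_a σ_v = 0.2768 × 98.56 = 27.28 kPa.

27.3 kPa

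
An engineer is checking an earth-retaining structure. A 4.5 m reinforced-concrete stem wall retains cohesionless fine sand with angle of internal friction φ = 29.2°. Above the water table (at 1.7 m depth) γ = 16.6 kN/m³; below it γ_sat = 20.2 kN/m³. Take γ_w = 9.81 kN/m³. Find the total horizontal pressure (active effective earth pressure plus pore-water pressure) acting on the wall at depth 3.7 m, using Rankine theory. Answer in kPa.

K_a = (1 − sin φ)/(1 + sin φ) = 0.3442.
γ' = 20.2 − 9.81 = 10.39 kN/m³.
Effective vertical stress at 3.7 m: σ'_v = 16.6×1.7 + 10.39×2.00 = 49.00 kPa.
σ'_h = K_a σ'_v = 0.3442 × 49.00 = 16.87 kPa; u = γ_w × 2.00 = 19.62 kPa.
Total σ_h = 16.87 + 19.62 = 36.49 kPa.

36.5 kPa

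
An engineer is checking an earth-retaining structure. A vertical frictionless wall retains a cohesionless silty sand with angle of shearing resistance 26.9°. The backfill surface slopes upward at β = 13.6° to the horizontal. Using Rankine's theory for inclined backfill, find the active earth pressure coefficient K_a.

0.419

K_a = cos β · (cos β − √(cos²β − cos²φ)) / (cos β + √(cos²β − cos²φ)).
cos β = 0.9720, cos φ = 0.8918, √(cos²β − cos²φ) = 0.3865.
K_a = 0.9720 × (0.9720 − 0.3865)/(0.9720 + 0.3865) = 0.4189.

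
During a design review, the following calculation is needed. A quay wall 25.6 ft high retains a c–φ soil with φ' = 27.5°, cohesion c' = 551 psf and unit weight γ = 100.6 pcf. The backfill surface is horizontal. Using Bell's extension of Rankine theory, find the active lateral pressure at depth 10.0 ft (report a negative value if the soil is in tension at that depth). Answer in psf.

-298 psf

K_a = (1 − sin φ)/(1 + sin φ) = 0.3682.
σ_a = K_a γ z − 2c√K_a = 0.3682×100.6×10.0 − 2×551×0.6068 = -298.3 psf.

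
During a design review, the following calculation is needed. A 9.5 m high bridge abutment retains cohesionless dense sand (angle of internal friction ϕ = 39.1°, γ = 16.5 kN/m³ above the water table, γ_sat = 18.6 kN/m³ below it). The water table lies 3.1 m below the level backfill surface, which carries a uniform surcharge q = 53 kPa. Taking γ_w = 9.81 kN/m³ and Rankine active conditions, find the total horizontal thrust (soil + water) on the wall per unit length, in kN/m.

448 kN/m

K_a = tan²(45° − φ/2) = 0.2265.
γ' = 18.6 − 9.81 = 8.790 kN/m³. h₂ = H − d_w = 6.4 m.
σ'_h: at surface K_a·q = 12.00; at WT K_a(q+γd_w) = 23.59; at base K_a(q+γd_w+γ'h₂) = 36.33 kPa.
P₁ = ½(12.00+23.59)×3.1 = 55.17; P₂ = ½(23.59+36.33)×6.4 = 191.7; P_w = ½γ_w h₂² = 200.9.
Total = 55.17+191.7+200.9 = 447.8 kN/m.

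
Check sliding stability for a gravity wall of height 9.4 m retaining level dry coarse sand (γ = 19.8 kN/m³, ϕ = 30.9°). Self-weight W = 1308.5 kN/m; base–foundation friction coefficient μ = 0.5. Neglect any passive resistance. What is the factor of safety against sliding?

2.33

K_a = tan²(45° − 30.9°/2) = 0.3214.
P_a = ½K_aγH² = 0.5×0.3214×19.8×9.4² = 281.2 kN/m, acting at H/3 = 3.133 m above the base.
FS_sliding = μW / P_a = 0.5×1308.5 / 281.2 = 2.327.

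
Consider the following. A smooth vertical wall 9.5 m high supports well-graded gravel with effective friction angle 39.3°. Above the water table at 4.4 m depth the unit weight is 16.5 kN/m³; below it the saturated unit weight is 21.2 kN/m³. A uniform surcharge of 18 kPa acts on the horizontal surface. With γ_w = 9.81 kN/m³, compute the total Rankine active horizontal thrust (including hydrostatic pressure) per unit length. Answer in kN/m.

K_a = tan²(45° − φ/2) = 0.2245.
γ' = 21.2 − 9.81 = 11.39 kN/m³. h₂ = H − d_w = 5.1 m.
σ'_h: at surface K_a·q = 4.040; at WT K_a(q+γd_w) = 20.34; at base K_a(q+γd_w+γ'h₂) = 33.37 kPa.
P₁ = ½(4.040+20.34)×4.4 = 53.63; P₂ = ½(20.34+33.37)×5.1 = 137.0; P_w = ½γ_w h₂² = 127.6.
Total = 53.63+137.0+127.6 = 318.2 kN/m.

318 kN/m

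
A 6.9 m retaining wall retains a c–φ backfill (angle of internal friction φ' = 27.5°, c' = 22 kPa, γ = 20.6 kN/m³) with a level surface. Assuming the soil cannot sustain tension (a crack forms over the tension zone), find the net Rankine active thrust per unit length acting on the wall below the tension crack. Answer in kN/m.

K_a = 0.3682; √K_a = 0.6068.
Tension-crack depth z_c = 2c/(γ√K_a) = 2×22/(20.6×0.6068) = 3.520 m.
σ_a at base = K_a γ H − 2c√K_a = 0.3682×20.6×6.9 − 2×22×0.6068 = 25.64 kPa.
P_a = ½ × 25.64 × (H − z_c) = 0.5×25.64×3.380 = 43.33 kN/m.

43.3 kN/m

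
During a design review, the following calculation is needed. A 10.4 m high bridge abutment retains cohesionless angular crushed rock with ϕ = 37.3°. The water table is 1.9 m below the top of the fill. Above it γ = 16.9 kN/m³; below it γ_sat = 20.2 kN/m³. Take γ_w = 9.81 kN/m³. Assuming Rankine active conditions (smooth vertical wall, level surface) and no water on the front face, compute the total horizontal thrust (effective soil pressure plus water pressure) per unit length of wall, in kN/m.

521 kN/m

K_a = tan²(45° − φ/2) = 0.2453.
γ' = 20.2 − 9.81 = 10.39 kN/m³. Depth below WT = 8.5 m.
σ'_h at WT = K_a γ d_w = 7.878 kPa; at base = 7.878 + K_a γ' × 8.5 = 29.54 kPa.
P₁ (0–1.9 m) = ½×7.878×1.9 = 7.484. P₂ (1.9–10.4 m) = ½(7.878+29.54)×8.5 = 159.0.
P_w = ½ γ_w h₂² = 0.5×9.81×8.5² = 354.4. Total = 7.484+159.0+354.4 = 520.9 kN/m.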